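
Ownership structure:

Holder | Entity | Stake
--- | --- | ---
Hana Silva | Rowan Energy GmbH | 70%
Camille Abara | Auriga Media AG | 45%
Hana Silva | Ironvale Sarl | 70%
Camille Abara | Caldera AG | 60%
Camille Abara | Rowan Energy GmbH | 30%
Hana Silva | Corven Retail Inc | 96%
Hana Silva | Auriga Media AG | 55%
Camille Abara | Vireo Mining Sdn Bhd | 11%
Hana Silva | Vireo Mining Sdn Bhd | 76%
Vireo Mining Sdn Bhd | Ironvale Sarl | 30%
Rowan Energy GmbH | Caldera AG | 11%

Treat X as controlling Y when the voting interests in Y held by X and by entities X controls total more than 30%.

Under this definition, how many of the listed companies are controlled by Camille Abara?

2

Camille holds 60% of Caldera, so Camille controls Caldera.
Camille holds 45% of Auriga, so Camille controls Auriga.
No other company's threshold is met.
Camille controls 2 companies.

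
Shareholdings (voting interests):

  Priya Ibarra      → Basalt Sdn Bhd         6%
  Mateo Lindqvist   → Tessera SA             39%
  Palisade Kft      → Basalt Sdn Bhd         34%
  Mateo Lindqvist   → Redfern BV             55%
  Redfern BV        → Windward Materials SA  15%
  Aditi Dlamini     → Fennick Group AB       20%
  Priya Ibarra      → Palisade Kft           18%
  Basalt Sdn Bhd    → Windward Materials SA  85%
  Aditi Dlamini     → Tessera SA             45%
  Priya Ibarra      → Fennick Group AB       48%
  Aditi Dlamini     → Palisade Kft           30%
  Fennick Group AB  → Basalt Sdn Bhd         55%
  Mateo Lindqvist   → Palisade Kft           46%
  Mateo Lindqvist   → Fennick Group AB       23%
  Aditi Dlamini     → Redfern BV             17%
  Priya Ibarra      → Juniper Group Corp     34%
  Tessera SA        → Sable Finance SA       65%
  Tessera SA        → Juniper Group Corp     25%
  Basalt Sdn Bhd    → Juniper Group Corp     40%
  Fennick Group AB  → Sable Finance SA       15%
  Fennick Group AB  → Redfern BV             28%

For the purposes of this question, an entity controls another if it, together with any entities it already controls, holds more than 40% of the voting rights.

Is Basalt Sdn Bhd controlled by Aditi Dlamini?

No

Aditi holds 45% of Tessera, so Aditi controls Tessera.
Tessera holds 65% of Sable, so Aditi controls Sable.
Neither Aditi nor any entity Aditi controls holds any voting interest in Basalt.
So Aditi does not control Basalt.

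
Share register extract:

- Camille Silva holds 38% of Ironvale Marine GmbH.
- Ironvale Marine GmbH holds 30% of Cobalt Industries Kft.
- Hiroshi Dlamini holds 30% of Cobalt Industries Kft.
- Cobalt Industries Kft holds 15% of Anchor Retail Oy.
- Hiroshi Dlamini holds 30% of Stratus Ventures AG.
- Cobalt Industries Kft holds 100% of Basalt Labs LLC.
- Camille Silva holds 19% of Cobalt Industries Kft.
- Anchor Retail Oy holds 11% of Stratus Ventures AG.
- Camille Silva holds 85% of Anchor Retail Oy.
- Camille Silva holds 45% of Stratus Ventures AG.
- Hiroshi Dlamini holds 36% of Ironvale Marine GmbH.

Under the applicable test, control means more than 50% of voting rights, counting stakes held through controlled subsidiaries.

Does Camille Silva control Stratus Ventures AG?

Camille holds 85% of Anchor, so Camille controls Anchor.
Camille and Anchor together hold 45% + 11% = 56% of Stratus, so Camille controls Stratus.

Yes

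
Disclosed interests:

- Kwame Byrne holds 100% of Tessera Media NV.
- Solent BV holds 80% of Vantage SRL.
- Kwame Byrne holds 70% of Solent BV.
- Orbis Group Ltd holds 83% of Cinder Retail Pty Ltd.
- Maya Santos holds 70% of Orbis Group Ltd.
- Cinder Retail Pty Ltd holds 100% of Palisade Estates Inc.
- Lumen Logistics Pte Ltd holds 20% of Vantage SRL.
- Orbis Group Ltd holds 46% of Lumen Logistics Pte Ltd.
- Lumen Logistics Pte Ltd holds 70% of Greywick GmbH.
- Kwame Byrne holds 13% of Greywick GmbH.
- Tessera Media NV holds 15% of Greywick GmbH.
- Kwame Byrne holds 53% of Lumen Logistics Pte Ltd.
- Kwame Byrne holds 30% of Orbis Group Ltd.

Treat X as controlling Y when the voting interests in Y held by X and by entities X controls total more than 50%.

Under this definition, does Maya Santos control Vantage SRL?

Maya holds 70% of Orbis, so Maya controls Orbis.
Orbis holds 83% of Cinder, so Maya controls Cinder.
Cinder holds 100% of Palisade, so Maya controls Palisade.
Neither Maya nor any entity Maya controls holds any voting interest in Vantage.
So Maya does not control Vantage.

No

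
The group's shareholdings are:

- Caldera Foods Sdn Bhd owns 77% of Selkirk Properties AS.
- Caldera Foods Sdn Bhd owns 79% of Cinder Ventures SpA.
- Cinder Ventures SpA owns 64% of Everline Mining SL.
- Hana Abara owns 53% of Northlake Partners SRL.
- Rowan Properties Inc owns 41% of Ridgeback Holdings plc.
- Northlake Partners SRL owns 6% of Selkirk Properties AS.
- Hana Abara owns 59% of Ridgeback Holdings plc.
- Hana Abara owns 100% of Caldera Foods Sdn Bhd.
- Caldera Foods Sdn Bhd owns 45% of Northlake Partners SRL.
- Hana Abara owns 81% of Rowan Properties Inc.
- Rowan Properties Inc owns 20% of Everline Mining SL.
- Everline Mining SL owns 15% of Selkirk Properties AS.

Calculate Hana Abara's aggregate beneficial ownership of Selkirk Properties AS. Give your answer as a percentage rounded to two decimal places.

Hana reaches Selkirk along 5 paths.
Via Caldera → Northlake: 100% × 45% × 6% = 2.7%.
Via Northlake: 53% × 6% = 3.18%.
Via Caldera: 100% × 77% = 77%.
Via Caldera → Cinder → Everline: 100% × 79% × 64% × 15% = 7.584%.
Via Rowan → Everline: 81% × 20% × 15% = 2.43%.
Total: 2.7% + 3.18% + 77% + 7.584% + 2.43% = 92.894%.
Rounded: 92.89%.

92.89%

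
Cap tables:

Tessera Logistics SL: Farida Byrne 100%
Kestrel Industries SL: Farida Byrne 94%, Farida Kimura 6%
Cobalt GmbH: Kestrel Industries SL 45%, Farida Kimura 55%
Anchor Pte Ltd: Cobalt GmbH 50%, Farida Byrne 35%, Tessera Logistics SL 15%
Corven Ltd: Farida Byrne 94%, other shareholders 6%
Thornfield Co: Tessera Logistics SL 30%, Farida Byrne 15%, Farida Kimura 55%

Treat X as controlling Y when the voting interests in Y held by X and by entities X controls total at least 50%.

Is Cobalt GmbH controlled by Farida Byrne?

Farida Byrne holds 100% of Tessera, so Farida Byrne controls Tessera.
Farida Byrne holds 94% of Kestrel, so Farida Byrne controls Kestrel.
Farida Byrne and Tessera together hold 35% + 15% = 50% of Anchor, so Farida Byrne controls Anchor.
Farida Byrne holds 94% of Corven, so Farida Byrne controls Corven.
In Cobalt, Farida Byrne's side holds only 45%, not ≥ 50%.
So Farida Byrne does not control Cobalt.

No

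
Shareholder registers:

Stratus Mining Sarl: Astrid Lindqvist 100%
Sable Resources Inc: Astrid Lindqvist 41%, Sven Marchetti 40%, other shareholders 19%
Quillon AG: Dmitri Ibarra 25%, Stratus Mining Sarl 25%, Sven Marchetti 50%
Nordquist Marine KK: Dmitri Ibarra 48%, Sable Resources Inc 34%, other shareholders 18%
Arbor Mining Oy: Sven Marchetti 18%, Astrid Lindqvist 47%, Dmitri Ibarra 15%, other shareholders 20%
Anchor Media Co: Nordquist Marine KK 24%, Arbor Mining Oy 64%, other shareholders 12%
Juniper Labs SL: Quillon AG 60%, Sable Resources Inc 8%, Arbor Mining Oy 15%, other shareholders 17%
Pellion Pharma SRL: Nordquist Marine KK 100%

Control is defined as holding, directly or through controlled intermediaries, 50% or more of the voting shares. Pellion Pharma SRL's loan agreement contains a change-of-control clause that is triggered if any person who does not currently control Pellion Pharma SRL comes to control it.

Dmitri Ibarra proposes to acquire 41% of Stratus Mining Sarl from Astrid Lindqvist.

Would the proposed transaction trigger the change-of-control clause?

The purchase adds only to Dmitri's holdings (Astrid's stake shrinks), so Dmitri is the only person who could newly come to control Pellion.
Dmitri's largest direct stake is 48% in Nordquist, which does not meet the threshold, so Dmitri controls no company.
Neither Dmitri nor any entity Dmitri controls holds any voting interest in Pellion.
So before the transaction, Dmitri does not control Pellion.
After the purchase, Dmitri holds 41% of Stratus directly, and Astrid's stake falls to 59%.
Dmitri's side now holds 41% of Stratus, not ≥ 50%, so Dmitri still does not control Stratus.
After the transaction, neither Dmitri nor any entity Dmitri controls holds a voting interest in Pellion, so Dmitri still does not control it.
No new person acquires control, so the clause is not triggered.

No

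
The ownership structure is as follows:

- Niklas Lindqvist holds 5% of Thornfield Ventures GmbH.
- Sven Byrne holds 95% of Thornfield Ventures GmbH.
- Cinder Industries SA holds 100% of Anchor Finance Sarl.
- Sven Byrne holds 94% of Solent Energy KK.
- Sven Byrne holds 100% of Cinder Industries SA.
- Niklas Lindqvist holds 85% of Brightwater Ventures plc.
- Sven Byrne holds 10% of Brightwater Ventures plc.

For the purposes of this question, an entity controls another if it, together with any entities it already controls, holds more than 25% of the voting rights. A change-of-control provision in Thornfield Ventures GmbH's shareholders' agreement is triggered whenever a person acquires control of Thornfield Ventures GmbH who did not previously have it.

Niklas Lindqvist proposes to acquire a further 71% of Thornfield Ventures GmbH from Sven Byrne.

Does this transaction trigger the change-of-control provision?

Yes

The purchase adds only to Niklas's holdings (Sven's stake shrinks), so Niklas is the only person who could newly come to control Thornfield.
Niklas holds 85% of Brightwater, so Niklas controls Brightwater.
In Thornfield, Niklas's side holds only 5%, not > 25%.
So before the transaction, Niklas does not control Thornfield.
After the purchase, Niklas's direct stake in Thornfield rises to 5% + 71% = 76%, and Sven's stake falls to 24%.
Niklas holds 76% of Thornfield, so Niklas controls Thornfield.
Niklas did not control Thornfield before and does after, so the clause is triggered.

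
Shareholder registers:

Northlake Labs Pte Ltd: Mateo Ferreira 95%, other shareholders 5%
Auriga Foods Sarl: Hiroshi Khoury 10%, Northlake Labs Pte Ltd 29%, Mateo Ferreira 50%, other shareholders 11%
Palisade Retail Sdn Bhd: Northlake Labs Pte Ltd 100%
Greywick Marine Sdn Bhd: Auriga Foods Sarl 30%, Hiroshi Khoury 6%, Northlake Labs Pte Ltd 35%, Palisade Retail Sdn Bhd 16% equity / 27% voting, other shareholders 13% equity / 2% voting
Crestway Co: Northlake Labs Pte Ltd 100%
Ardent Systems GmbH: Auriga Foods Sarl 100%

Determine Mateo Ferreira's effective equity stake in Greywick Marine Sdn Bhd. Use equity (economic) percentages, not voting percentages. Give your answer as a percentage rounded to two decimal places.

Mateo reaches Greywick along 4 paths.
Via Northlake → Auriga: 95% × 29% × 30% = 8.265%.
Via Auriga: 50% × 30% = 15%.
Via Northlake: 95% × 35% = 33.25%.
Via Northlake → Palisade: 95% × 100% × 16% = 15.2%.
Total: 8.265% + 15% + 33.25% + 15.2% = 71.715%.
Rounded: 71.72%.

71.72%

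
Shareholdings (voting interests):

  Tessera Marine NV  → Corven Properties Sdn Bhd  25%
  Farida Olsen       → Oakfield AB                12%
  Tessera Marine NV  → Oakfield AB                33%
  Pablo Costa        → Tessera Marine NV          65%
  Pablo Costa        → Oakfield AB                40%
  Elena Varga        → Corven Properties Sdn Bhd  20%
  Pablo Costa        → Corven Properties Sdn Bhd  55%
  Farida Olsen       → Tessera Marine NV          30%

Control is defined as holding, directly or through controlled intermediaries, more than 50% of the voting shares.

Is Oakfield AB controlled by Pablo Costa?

Yes

Pablo holds 65% of Tessera, so Pablo controls Tessera.
Pablo and Tessera together hold 40% + 33% = 73% of Oakfield, so Pablo controls Oakfield.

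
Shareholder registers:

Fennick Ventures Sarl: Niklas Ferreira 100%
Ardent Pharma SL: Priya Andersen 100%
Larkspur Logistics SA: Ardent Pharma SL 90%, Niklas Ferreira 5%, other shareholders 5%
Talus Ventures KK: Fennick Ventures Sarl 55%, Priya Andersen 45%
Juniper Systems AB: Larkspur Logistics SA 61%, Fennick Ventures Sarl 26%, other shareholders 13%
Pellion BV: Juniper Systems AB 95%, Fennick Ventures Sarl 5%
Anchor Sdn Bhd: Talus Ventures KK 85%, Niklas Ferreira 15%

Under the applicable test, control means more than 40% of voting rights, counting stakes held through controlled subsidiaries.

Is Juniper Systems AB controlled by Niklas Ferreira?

Niklas holds 100% of Fennick, so Niklas controls Fennick.
Fennick holds 55% of Talus, so Niklas controls Talus.
Talus and Niklas together hold 85% + 15% = 100% of Anchor, so Niklas controls Anchor.
In Juniper, Niklas's side holds only 26%, not > 40%.
So Niklas does not control Juniper.

No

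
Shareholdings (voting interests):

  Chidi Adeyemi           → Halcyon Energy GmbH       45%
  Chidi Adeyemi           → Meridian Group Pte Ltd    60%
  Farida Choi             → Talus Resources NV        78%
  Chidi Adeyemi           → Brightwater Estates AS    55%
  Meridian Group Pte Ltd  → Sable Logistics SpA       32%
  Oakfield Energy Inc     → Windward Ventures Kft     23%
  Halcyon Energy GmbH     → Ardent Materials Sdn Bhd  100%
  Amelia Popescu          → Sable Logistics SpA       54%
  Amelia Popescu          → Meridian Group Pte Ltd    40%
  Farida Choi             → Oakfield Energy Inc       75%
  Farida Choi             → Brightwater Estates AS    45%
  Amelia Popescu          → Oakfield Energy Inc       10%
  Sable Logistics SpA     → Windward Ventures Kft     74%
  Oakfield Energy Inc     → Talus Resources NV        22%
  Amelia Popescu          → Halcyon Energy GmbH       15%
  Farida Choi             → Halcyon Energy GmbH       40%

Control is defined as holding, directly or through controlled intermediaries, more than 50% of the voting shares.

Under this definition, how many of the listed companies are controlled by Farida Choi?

Farida holds 75% of Oakfield, so Farida controls Oakfield.
Oakfield and Farida together hold 22% + 78% = 100% of Talus, so Farida controls Talus.
No other company's threshold is met.
Farida controls 2 companies.

2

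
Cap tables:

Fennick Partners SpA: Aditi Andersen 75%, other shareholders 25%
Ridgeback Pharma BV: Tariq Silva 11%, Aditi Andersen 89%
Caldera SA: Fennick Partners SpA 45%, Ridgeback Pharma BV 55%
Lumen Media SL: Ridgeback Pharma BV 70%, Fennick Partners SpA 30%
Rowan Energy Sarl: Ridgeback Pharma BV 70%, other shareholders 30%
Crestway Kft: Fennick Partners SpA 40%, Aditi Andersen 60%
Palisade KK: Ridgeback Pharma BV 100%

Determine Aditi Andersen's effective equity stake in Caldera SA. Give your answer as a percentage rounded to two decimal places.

Aditi reaches Caldera along 2 paths.
Via Fennick: 75% × 45% = 33.75%.
Via Ridgeback: 89% × 55% = 48.95%.
Total: 33.75% + 48.95% = 82.7%.
Rounded: 82.70%.

82.70%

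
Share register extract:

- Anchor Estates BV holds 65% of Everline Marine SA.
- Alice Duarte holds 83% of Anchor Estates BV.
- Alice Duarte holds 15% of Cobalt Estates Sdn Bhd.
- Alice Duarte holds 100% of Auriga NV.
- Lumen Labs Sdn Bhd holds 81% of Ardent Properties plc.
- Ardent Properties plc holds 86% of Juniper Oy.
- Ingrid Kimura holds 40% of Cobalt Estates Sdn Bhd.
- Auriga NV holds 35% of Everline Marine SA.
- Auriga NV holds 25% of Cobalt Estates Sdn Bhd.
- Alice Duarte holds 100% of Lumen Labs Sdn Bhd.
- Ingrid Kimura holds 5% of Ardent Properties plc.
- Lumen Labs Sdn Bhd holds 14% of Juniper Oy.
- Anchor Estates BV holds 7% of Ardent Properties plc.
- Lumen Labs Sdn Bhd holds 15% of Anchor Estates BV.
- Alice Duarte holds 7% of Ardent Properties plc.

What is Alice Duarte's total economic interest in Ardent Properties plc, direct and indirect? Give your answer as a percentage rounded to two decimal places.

Alice reaches Ardent along 4 paths.
Via Lumen: 100% × 81% = 81%.
Direct stake: 7% = 7%.
Via Anchor: 83% × 7% = 5.81%.
Via Lumen → Anchor: 100% × 15% × 7% = 1.05%.
Total: 81% + 7% + 5.81% + 1.05% = 94.86%.

94.86%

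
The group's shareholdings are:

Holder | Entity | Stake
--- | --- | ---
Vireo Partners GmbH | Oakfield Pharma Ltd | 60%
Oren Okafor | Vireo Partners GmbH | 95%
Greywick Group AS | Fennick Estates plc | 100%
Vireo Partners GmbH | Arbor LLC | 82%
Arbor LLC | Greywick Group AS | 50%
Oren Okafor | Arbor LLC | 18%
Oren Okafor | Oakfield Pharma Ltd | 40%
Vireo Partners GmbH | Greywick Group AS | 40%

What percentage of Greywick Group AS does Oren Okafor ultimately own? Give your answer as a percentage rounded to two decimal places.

85.95%

Oren reaches Greywick along 3 paths.
Via Arbor: 18% × 50% = 9%.
Via Vireo → Arbor: 95% × 82% × 50% = 38.95%.
Via Vireo: 95% × 40% = 38%.
Total: 9% + 38.95% + 38% = 85.95%.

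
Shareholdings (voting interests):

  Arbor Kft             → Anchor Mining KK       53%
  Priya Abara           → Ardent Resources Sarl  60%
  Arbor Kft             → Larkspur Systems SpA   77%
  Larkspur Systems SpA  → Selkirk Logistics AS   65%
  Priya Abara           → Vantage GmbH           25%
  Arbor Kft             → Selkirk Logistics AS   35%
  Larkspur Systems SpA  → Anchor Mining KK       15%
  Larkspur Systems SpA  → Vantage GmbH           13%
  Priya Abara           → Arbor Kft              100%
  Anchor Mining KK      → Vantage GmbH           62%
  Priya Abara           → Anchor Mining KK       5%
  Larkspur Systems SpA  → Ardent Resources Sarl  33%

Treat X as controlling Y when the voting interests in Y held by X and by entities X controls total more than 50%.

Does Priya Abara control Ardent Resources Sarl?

Priya holds 100% of Arbor, so Priya controls Arbor.
Arbor holds 77% of Larkspur, so Priya controls Larkspur.
Priya and Larkspur together hold 60% + 33% = 93% of Ardent, so Priya controls Ardent.

Yes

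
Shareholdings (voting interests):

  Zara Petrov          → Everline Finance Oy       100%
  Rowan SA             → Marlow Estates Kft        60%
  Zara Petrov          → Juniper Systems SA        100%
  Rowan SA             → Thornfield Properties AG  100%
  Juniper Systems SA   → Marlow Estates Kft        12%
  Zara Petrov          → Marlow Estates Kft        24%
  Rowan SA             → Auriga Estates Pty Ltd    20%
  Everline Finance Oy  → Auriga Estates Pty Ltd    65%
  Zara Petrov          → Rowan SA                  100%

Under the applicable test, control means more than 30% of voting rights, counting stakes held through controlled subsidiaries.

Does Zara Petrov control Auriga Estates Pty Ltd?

Yes

Zara holds 100% of Rowan, so Zara controls Rowan.
Zara holds 100% of Everline, so Zara controls Everline.
Rowan and Everline together hold 20% + 65% = 85% of Auriga, so Zara controls Auriga.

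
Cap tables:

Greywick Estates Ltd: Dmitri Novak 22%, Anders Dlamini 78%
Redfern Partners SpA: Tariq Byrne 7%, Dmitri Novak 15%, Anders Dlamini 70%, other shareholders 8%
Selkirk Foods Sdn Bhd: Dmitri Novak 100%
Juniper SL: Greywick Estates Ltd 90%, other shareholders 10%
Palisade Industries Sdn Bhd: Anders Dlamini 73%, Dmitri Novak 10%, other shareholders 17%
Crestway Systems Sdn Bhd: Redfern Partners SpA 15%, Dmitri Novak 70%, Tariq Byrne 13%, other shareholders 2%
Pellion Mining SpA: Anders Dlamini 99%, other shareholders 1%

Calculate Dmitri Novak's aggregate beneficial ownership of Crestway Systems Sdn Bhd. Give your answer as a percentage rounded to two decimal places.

Dmitri reaches Crestway along 2 paths.
Via Redfern: 15% × 15% = 2.25%.
Direct stake: 70% = 70%.
Total: 2.25% + 70% = 72.25%.

72.25%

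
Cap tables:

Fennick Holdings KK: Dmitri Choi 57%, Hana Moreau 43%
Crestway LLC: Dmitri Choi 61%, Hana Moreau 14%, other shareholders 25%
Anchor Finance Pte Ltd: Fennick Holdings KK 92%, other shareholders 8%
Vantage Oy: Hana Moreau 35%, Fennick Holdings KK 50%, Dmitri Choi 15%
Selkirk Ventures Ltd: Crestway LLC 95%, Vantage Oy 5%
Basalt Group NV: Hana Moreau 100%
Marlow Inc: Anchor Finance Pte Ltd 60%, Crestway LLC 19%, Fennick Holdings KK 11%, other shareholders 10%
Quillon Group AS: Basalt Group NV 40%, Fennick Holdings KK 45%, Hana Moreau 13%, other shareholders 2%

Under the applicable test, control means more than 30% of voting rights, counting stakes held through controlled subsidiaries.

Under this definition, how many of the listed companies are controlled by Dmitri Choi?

7

Dmitri holds 57% of Fennick, so Dmitri controls Fennick.
Dmitri holds 61% of Crestway, so Dmitri controls Crestway.
Fennick holds 92% of Anchor, so Dmitri controls Anchor.
Fennick and Dmitri together hold 50% + 15% = 65% of Vantage, so Dmitri controls Vantage.
Crestway and Vantage together hold 95% + 5% = 100% of Selkirk, so Dmitri controls Selkirk.
Anchor and Crestway and Fennick together hold 60% + 19% + 11% = 90% of Marlow, so Dmitri controls Marlow.
Fennick holds 45% of Quillon, so Dmitri controls Quillon.
No other company's threshold is met.
Dmitri controls 7 companies.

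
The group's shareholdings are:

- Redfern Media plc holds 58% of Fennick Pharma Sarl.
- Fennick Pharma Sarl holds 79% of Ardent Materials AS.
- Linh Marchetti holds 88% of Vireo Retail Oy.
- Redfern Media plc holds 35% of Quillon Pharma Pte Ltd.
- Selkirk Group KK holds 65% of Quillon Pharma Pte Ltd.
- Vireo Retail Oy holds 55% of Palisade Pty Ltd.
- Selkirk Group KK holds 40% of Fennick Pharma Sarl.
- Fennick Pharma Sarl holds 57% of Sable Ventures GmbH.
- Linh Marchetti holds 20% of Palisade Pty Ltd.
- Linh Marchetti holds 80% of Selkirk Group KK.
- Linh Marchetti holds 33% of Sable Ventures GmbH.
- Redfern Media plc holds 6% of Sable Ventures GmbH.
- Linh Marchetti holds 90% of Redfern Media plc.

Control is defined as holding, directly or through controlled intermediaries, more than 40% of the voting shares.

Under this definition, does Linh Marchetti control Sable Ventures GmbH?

Linh holds 80% of Selkirk, so Linh controls Selkirk.
Linh holds 90% of Redfern, so Linh controls Redfern.
Redfern and Selkirk together hold 58% + 40% = 98% of Fennick, so Linh controls Fennick.
Linh and Fennick and Redfern together hold 33% + 57% + 6% = 96% of Sable, so Linh controls Sable.

Yes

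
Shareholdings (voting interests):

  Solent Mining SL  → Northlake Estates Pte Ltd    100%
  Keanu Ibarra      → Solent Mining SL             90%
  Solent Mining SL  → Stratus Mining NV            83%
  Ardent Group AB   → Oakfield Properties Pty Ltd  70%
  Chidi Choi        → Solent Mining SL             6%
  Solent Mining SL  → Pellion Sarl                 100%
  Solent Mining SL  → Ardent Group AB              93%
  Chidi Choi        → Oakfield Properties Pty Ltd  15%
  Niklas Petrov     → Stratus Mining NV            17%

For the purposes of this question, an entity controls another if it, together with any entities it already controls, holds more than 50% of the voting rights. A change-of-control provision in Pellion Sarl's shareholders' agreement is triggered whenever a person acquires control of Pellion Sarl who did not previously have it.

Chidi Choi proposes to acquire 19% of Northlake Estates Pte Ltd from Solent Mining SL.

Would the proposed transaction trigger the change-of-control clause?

The purchase adds only to Chidi's holdings (Solent's stake shrinks), so Chidi is the only person who could newly come to control Pellion.
Chidi's largest direct stake is 15% in Oakfield, which does not meet the threshold, so Chidi controls no company.
Neither Chidi nor any entity Chidi controls holds any voting interest in Pellion.
So before the transaction, Chidi does not control Pellion.
After the purchase, Chidi holds 19% of Northlake directly, and Solent's stake falls to 81%.
Chidi's side now holds 19% of Northlake, not > 50%, so Chidi still does not control Northlake.
After the transaction, neither Chidi nor any entity Chidi controls holds a voting interest in Pellion, so Chidi still does not control it.
No new person acquires control, so the clause is not triggered.

No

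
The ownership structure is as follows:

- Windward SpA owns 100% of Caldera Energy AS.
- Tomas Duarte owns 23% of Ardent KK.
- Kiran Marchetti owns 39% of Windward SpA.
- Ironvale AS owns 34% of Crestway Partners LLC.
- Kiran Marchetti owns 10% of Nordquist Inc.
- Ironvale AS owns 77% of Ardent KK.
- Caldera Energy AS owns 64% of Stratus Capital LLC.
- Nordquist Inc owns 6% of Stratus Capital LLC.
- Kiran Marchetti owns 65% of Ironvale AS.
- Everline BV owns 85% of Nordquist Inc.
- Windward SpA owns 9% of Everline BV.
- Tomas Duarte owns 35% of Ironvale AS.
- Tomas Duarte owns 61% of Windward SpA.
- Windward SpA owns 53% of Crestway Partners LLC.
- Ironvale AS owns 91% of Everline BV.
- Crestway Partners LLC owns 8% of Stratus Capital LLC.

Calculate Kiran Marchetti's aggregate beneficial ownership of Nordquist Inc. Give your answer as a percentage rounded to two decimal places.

Kiran reaches Nordquist along 3 paths.
Direct stake: 10% = 10%.
Via Ironvale → Everline: 65% × 91% × 85% = 50.2775%.
Via Windward → Everline: 39% × 9% × 85% = 2.9835%.
Total: 10% + 50.2775% + 2.9835% = 63.261%.
Rounded: 63.26%.

63.26%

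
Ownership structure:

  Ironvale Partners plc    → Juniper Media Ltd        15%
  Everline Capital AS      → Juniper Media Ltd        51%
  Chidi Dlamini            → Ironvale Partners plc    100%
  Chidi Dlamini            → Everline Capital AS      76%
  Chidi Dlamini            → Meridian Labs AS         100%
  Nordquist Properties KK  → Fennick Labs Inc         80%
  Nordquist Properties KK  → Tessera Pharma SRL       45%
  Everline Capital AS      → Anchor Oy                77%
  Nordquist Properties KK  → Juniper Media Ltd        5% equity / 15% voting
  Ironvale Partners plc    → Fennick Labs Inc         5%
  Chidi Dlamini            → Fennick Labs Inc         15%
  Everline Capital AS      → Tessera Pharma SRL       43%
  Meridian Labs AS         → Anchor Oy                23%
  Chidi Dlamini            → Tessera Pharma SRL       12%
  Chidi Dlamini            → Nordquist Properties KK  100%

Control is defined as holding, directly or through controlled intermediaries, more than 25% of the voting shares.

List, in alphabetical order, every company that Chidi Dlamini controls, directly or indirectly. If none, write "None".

Anchor Oy, Everline Capital AS, Fennick Labs Inc, Ironvale Partners plc, Juniper Media Ltd, Meridian Labs AS, Nordquist Properties KK, Tessera Pharma SRL

Chidi holds 100% of Ironvale, so Chidi controls Ironvale.
Chidi holds 100% of Nordquist, so Chidi controls Nordquist.
Chidi holds 100% of Meridian, so Chidi controls Meridian.
Chidi holds 76% of Everline, so Chidi controls Everline.
Nordquist and Ironvale and Chidi together hold 80% + 5% + 15% = 100% of Fennick, so Chidi controls Fennick.
Nordquist and Chidi and Everline together hold 45% + 12% + 43% = 100% of Tessera, so Chidi controls Tessera.
Everline and Meridian together hold 77% + 23% = 100% of Anchor, so Chidi controls Anchor.
Ironvale and Nordquist and Everline together hold 15% + 15% + 51% = 81% of Juniper, so Chidi controls Juniper.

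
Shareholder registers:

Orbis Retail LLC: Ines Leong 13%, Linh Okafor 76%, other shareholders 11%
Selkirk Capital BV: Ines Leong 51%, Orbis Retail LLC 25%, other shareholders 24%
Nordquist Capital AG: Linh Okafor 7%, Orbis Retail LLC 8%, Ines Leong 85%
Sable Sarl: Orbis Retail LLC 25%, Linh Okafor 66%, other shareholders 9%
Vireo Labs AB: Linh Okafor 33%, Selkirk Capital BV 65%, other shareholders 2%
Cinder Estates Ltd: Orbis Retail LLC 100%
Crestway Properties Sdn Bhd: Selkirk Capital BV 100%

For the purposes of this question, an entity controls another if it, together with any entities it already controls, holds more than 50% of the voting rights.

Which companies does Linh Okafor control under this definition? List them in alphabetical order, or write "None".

Linh holds 76% of Orbis, so Linh controls Orbis.
Orbis and Linh together hold 25% + 66% = 91% of Sable, so Linh controls Sable.
Orbis holds 100% of Cinder, so Linh controls Cinder.
No other company's threshold is met.

Cinder Estates Ltd, Orbis Retail LLC, Sable Sarl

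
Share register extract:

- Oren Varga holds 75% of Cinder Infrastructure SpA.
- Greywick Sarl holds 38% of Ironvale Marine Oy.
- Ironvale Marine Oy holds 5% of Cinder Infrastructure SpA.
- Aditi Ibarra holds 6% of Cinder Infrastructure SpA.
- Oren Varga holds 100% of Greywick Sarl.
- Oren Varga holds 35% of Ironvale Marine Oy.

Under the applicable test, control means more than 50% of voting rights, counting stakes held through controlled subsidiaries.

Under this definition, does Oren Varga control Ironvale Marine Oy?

Yes

Oren holds 100% of Greywick, so Oren controls Greywick.
Greywick and Oren together hold 38% + 35% = 73% of Ironvale, so Oren controls Ironvale.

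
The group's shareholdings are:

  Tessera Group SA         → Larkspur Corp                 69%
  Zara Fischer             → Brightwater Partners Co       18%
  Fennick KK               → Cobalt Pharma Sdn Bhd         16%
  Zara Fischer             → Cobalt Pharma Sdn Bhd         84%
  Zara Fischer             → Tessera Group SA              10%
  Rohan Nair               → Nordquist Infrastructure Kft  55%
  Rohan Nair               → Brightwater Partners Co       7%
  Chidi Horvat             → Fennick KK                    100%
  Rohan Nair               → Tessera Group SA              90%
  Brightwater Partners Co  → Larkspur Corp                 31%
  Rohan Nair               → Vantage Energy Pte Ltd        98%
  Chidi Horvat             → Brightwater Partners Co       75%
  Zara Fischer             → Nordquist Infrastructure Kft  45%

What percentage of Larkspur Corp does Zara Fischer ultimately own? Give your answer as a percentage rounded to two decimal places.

Zara reaches Larkspur along 2 paths.
Via Brightwater: 18% × 31% = 5.58%.
Via Tessera: 10% × 69% = 6.9%.
Total: 5.58% + 6.9% = 12.48%.

12.48%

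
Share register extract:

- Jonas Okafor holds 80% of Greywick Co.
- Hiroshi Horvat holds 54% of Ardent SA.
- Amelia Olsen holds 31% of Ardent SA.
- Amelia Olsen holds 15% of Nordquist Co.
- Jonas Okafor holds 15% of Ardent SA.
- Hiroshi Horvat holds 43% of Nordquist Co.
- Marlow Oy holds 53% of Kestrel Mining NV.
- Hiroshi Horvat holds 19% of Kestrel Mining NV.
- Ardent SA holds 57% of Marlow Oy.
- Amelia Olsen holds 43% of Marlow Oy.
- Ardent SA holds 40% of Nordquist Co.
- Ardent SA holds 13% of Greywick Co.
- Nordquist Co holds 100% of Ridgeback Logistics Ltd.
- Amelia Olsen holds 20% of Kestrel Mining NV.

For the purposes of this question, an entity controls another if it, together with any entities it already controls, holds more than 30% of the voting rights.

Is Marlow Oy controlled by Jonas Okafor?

No

Jonas holds 80% of Greywick, so Jonas controls Greywick.
Neither Jonas nor any entity Jonas controls holds any voting interest in Marlow.
So Jonas does not control Marlow.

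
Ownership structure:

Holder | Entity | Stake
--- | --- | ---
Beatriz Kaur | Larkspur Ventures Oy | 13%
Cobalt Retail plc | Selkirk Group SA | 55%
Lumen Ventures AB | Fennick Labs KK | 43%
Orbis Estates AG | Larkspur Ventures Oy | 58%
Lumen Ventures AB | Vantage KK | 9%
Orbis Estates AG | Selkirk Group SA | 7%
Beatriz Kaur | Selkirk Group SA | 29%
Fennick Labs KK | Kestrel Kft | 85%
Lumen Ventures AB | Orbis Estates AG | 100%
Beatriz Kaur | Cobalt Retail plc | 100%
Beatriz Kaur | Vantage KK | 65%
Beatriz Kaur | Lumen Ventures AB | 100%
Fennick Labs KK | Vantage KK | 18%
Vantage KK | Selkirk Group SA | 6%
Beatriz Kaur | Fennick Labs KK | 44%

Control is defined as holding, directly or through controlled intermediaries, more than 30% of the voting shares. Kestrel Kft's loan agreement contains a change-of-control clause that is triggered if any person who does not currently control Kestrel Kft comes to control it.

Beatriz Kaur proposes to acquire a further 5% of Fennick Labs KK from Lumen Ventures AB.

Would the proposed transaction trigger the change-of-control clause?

No

The purchase adds only to Beatriz's holdings (Lumen's stake shrinks), so Beatriz is the only person who could newly come to control Kestrel.
Beatriz holds 100% of Lumen, so Beatriz controls Lumen.
Lumen and Beatriz together hold 43% + 44% = 87% of Fennick, so Beatriz controls Fennick.
Fennick holds 85% of Kestrel, so Beatriz controls Kestrel.
So Beatriz already controls Kestrel before the transaction.
After the purchase, Beatriz's direct stake in Fennick rises to 44% + 5% = 49%, and Lumen's stake falls to 38%.
Beatriz controlled Kestrel already, so this is not a new person acquiring control; every other person's position is unchanged or reduced.
No new person acquires control, so the clause is not triggered.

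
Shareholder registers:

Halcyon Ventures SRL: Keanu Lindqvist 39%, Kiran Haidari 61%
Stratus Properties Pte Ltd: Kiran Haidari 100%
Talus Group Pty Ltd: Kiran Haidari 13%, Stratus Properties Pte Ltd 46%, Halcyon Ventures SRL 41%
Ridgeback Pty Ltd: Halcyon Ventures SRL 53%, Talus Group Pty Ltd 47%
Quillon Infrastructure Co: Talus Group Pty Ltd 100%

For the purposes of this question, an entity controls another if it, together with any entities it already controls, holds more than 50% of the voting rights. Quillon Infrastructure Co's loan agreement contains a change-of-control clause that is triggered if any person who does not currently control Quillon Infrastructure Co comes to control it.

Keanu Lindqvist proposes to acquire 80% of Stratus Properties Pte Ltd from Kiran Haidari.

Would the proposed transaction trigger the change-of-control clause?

No

The purchase adds only to Keanu's holdings (Kiran's stake shrinks), so Keanu is the only person who could newly come to control Quillon.
Keanu's largest direct stake is 39% in Halcyon, which does not meet the threshold, so Keanu controls no company.
Neither Keanu nor any entity Keanu controls holds any voting interest in Quillon.
So before the transaction, Keanu does not control Quillon.
After the purchase, Keanu holds 80% of Stratus directly, and Kiran's stake falls to 20%.
Keanu holds 80% of Stratus, so Keanu controls Stratus.
After the transaction, neither Keanu nor any entity Keanu controls holds a voting interest in Quillon, so Keanu still does not control it.
No new person acquires control, so the clause is not triggered.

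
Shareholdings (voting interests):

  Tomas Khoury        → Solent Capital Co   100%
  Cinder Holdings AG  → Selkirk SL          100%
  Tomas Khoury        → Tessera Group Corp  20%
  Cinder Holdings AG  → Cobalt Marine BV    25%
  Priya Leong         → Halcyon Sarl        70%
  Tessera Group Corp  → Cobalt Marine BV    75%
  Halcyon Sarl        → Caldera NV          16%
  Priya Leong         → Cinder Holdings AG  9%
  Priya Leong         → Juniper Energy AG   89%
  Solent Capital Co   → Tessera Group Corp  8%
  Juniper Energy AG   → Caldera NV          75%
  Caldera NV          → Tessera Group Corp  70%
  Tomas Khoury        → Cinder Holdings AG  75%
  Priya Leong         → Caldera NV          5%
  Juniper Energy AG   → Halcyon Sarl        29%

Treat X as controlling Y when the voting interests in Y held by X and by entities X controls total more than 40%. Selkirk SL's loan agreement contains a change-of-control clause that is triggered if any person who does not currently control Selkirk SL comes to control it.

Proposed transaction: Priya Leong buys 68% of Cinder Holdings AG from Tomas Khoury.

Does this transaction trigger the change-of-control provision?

The purchase adds only to Priya's holdings (Tomas's stake shrinks), so Priya is the only person who could newly come to control Selkirk.
Priya holds 89% of Juniper, so Priya controls Juniper.
Priya and Juniper together hold 70% + 29% = 99% of Halcyon, so Priya controls Halcyon.
Juniper and Priya and Halcyon together hold 75% + 5% + 16% = 96% of Caldera, so Priya controls Caldera.
Caldera holds 70% of Tessera, so Priya controls Tessera.
Tessera holds 75% of Cobalt, so Priya controls Cobalt.
Neither Priya nor any entity Priya controls holds any voting interest in Selkirk.
So before the transaction, Priya does not control Selkirk.
After the purchase, Priya's direct stake in Cinder rises to 9% + 68% = 77%, and Tomas's stake falls to 7%.
Priya holds 77% of Cinder, so Priya controls Cinder.
Cinder holds 100% of Selkirk, so Priya controls Selkirk.
Priya did not control Selkirk before and does after, so the clause is triggered.

Yes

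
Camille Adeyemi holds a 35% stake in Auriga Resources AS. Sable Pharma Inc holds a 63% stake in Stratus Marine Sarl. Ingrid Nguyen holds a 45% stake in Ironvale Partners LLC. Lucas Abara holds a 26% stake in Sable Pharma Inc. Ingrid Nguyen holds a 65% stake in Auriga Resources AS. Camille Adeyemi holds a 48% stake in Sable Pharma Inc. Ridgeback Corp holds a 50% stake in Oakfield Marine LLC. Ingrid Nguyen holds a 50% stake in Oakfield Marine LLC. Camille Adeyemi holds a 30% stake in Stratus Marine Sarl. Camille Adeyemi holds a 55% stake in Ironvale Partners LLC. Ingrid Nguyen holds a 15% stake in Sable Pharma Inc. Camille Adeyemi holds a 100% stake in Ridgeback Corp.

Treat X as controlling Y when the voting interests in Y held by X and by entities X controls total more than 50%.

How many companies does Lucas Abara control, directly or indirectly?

0

Lucas's largest direct stake is 26% in Sable, which does not meet the threshold.
Lucas controls 0 companies.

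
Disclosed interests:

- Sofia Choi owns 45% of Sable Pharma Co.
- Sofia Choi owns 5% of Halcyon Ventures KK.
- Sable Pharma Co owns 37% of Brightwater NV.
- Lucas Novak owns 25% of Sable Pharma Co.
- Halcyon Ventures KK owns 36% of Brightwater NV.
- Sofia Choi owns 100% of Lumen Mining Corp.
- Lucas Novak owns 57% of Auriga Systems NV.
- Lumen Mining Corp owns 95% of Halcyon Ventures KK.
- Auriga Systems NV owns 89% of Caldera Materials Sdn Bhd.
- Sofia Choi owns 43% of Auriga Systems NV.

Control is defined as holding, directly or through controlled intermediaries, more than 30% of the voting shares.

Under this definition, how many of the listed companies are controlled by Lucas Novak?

Lucas holds 57% of Auriga, so Lucas controls Auriga.
Auriga holds 89% of Caldera, so Lucas controls Caldera.
No other company's threshold is met.
Lucas controls 2 companies.

2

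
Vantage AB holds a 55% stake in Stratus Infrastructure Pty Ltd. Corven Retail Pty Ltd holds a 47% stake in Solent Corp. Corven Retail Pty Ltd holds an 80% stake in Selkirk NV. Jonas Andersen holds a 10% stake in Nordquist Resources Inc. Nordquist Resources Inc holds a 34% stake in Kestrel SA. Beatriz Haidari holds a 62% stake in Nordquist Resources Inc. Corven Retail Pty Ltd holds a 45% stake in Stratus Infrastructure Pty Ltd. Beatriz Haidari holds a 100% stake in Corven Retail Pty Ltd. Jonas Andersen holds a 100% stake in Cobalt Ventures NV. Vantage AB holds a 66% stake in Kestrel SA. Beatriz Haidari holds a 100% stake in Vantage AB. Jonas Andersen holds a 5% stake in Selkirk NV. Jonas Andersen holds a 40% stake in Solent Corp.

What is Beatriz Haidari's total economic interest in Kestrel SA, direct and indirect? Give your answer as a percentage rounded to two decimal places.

Beatriz reaches Kestrel along 2 paths.
Via Nordquist: 62% × 34% = 21.08%.
Via Vantage: 100% × 66% = 66%.
Total: 21.08% + 66% = 87.08%.

87.08%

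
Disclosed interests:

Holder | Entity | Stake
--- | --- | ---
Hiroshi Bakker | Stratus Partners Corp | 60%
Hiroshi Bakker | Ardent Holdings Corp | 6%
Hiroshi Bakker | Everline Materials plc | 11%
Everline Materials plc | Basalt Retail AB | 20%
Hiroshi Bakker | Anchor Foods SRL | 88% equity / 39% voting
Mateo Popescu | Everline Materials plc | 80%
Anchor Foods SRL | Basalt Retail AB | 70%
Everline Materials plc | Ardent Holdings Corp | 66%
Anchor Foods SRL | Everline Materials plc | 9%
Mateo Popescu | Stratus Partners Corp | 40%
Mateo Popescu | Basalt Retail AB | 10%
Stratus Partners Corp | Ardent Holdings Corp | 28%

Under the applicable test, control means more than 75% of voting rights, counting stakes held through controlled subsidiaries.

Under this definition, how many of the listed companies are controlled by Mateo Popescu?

Mateo holds 80% of Everline, so Mateo controls Everline.
No other company's threshold is met.
Mateo controls 1 company.

1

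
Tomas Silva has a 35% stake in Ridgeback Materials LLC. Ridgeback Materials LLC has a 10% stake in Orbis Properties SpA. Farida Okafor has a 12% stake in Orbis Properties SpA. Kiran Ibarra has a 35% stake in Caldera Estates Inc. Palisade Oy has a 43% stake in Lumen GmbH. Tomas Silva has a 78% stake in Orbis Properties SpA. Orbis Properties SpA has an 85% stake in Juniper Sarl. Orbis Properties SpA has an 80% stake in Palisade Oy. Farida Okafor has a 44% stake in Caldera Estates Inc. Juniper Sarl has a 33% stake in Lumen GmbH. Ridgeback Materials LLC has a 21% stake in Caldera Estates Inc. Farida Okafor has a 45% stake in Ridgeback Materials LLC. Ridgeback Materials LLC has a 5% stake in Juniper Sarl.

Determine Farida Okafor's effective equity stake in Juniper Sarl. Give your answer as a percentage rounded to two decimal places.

16.28%

Farida reaches Juniper along 3 paths.
Via Ridgeback: 45% × 5% = 2.25%.
Via Orbis: 12% × 85% = 10.2%.
Via Ridgeback → Orbis: 45% × 10% × 85% = 3.825%.
Total: 2.25% + 10.2% + 3.825% = 16.275%.
Rounded: 16.28%.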